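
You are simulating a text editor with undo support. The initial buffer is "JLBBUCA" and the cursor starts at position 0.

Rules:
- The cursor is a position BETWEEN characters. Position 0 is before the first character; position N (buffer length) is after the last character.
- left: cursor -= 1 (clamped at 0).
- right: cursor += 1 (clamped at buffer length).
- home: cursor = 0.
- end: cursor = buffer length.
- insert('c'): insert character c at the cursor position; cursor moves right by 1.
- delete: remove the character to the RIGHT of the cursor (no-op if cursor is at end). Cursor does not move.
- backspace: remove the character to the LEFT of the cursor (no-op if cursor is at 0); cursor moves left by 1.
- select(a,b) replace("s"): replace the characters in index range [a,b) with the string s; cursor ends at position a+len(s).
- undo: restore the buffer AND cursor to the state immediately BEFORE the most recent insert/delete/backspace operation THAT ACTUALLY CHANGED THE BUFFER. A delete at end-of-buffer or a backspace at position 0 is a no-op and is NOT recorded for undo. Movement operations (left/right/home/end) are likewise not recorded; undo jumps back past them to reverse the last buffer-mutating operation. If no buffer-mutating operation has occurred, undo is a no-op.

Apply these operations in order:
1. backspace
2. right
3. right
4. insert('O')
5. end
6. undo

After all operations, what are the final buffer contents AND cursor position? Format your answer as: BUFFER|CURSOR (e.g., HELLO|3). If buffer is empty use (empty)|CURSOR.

After op 1 (backspace): buf='JLBBUCA' cursor=0
After op 2 (right): buf='JLBBUCA' cursor=1
After op 3 (right): buf='JLBBUCA' cursor=2
After op 4 (insert('O')): buf='JLOBBUCA' cursor=3
After op 5 (end): buf='JLOBBUCA' cursor=8
After op 6 (undo): buf='JLBBUCA' cursor=2

Answer: JLBBUCA|2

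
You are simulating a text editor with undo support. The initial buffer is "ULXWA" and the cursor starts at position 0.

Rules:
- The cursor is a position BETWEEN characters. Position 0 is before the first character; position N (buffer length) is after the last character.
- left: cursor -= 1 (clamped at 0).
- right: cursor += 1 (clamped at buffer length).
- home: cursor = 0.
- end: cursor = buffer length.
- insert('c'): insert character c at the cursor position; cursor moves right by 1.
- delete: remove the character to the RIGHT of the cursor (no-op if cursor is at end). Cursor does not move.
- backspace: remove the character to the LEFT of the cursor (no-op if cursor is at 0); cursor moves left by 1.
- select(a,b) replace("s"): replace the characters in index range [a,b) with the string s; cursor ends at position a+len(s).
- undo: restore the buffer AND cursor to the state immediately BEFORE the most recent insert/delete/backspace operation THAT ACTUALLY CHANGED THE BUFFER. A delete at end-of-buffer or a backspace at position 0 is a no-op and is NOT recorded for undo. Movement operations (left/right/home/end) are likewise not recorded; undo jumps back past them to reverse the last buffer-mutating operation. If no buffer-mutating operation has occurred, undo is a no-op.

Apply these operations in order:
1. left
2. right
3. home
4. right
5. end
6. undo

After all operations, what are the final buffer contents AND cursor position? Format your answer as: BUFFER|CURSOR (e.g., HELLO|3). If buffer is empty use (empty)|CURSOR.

Answer: ULXWA|5

Derivation:
After op 1 (left): buf='ULXWA' cursor=0
After op 2 (right): buf='ULXWA' cursor=1
After op 3 (home): buf='ULXWA' cursor=0
After op 4 (right): buf='ULXWA' cursor=1
After op 5 (end): buf='ULXWA' cursor=5
After op 6 (undo): buf='ULXWA' cursor=5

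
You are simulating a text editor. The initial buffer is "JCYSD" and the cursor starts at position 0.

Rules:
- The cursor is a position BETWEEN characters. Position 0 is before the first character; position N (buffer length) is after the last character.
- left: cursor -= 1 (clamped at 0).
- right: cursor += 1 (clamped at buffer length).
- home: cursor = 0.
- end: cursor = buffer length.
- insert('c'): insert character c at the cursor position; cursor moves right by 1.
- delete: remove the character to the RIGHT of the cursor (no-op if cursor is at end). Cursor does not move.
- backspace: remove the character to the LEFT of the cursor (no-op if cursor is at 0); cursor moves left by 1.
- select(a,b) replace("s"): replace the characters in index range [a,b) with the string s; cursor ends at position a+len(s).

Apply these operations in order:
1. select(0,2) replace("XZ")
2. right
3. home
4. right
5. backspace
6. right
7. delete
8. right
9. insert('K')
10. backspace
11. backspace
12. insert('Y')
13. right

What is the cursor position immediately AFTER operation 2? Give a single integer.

Answer: 3

Derivation:
After op 1 (select(0,2) replace("XZ")): buf='XZYSD' cursor=2
After op 2 (right): buf='XZYSD' cursor=3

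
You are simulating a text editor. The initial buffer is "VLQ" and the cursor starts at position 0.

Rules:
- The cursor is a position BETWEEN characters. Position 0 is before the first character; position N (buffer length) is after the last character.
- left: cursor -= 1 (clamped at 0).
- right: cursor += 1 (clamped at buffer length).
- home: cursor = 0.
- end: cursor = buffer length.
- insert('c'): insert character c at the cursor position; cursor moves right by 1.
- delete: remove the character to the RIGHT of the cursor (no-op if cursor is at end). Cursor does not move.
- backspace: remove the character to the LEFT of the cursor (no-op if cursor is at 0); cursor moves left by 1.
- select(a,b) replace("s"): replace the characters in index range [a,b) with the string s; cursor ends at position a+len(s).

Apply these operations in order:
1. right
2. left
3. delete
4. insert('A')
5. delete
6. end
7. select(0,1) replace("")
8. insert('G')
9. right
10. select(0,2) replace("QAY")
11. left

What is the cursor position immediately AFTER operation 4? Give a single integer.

After op 1 (right): buf='VLQ' cursor=1
After op 2 (left): buf='VLQ' cursor=0
After op 3 (delete): buf='LQ' cursor=0
After op 4 (insert('A')): buf='ALQ' cursor=1

Answer: 1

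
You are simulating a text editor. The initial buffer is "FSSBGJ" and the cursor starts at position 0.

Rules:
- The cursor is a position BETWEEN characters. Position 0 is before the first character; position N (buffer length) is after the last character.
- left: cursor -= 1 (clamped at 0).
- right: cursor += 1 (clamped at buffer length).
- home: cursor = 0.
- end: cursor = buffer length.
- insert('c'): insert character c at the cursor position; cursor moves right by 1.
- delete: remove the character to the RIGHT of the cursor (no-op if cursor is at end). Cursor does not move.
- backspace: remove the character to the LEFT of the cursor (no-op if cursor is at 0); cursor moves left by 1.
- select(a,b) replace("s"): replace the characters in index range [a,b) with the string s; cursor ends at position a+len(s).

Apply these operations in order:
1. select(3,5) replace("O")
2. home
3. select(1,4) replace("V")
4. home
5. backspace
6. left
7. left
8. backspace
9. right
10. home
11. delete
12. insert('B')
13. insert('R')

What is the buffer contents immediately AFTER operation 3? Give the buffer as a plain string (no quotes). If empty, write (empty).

Answer: FVJ

Derivation:
After op 1 (select(3,5) replace("O")): buf='FSSOJ' cursor=4
After op 2 (home): buf='FSSOJ' cursor=0
After op 3 (select(1,4) replace("V")): buf='FVJ' cursor=2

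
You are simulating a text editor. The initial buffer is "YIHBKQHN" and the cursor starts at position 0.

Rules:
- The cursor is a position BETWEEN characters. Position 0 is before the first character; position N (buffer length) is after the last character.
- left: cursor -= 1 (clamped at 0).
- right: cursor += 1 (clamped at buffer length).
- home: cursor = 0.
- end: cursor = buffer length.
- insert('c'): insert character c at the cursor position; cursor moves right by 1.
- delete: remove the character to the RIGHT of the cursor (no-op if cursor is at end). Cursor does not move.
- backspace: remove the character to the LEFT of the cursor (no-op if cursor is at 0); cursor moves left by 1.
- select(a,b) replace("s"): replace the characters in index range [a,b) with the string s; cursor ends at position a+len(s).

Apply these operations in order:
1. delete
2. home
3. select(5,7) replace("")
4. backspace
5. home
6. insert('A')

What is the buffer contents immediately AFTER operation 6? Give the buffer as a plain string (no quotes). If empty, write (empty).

Answer: AIHBK

Derivation:
After op 1 (delete): buf='IHBKQHN' cursor=0
After op 2 (home): buf='IHBKQHN' cursor=0
After op 3 (select(5,7) replace("")): buf='IHBKQ' cursor=5
After op 4 (backspace): buf='IHBK' cursor=4
After op 5 (home): buf='IHBK' cursor=0
After op 6 (insert('A')): buf='AIHBK' cursor=1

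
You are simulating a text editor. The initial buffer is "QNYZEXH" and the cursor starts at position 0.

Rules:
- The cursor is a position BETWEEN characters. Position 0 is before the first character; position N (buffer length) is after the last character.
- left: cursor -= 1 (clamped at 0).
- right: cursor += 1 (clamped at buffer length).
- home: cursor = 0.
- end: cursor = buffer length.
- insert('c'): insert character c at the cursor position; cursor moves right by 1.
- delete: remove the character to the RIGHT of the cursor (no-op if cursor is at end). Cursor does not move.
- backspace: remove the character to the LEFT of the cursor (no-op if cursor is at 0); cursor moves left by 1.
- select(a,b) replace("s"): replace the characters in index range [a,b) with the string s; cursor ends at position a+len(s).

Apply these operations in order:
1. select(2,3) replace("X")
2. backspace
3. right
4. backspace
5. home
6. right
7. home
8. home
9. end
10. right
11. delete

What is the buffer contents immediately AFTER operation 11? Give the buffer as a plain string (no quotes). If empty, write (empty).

After op 1 (select(2,3) replace("X")): buf='QNXZEXH' cursor=3
After op 2 (backspace): buf='QNZEXH' cursor=2
After op 3 (right): buf='QNZEXH' cursor=3
After op 4 (backspace): buf='QNEXH' cursor=2
After op 5 (home): buf='QNEXH' cursor=0
After op 6 (right): buf='QNEXH' cursor=1
After op 7 (home): buf='QNEXH' cursor=0
After op 8 (home): buf='QNEXH' cursor=0
After op 9 (end): buf='QNEXH' cursor=5
After op 10 (right): buf='QNEXH' cursor=5
After op 11 (delete): buf='QNEXH' cursor=5

Answer: QNEXH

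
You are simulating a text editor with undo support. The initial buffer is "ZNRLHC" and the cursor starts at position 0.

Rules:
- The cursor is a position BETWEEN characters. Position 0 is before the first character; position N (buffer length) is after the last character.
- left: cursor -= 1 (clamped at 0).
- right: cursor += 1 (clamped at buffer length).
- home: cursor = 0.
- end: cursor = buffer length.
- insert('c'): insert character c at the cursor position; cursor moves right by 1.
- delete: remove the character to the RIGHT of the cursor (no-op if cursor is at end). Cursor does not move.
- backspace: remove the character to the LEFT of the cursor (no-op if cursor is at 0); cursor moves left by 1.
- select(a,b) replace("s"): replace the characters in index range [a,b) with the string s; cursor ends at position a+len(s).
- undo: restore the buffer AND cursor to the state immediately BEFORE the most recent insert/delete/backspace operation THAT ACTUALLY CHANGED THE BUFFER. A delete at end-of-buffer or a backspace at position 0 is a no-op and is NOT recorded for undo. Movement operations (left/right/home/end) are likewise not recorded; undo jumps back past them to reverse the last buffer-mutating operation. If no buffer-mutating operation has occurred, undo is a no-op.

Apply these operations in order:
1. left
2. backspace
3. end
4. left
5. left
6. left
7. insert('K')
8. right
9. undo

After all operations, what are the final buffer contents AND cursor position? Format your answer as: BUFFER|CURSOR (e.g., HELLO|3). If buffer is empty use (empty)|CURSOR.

After op 1 (left): buf='ZNRLHC' cursor=0
After op 2 (backspace): buf='ZNRLHC' cursor=0
After op 3 (end): buf='ZNRLHC' cursor=6
After op 4 (left): buf='ZNRLHC' cursor=5
After op 5 (left): buf='ZNRLHC' cursor=4
After op 6 (left): buf='ZNRLHC' cursor=3
After op 7 (insert('K')): buf='ZNRKLHC' cursor=4
After op 8 (right): buf='ZNRKLHC' cursor=5
After op 9 (undo): buf='ZNRLHC' cursor=3

Answer: ZNRLHC|3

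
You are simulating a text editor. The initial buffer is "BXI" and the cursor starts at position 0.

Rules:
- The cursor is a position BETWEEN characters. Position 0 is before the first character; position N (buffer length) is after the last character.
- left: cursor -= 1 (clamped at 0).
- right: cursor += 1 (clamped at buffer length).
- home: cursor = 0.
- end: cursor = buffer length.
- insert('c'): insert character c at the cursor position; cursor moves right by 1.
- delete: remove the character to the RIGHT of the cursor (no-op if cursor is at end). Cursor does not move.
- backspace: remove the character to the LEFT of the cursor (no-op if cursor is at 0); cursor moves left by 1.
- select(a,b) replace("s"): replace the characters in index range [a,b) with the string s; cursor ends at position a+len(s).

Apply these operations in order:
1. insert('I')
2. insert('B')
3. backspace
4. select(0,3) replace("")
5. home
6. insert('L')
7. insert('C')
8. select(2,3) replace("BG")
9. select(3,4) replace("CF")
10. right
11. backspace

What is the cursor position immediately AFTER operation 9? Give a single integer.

After op 1 (insert('I')): buf='IBXI' cursor=1
After op 2 (insert('B')): buf='IBBXI' cursor=2
After op 3 (backspace): buf='IBXI' cursor=1
After op 4 (select(0,3) replace("")): buf='I' cursor=0
After op 5 (home): buf='I' cursor=0
After op 6 (insert('L')): buf='LI' cursor=1
After op 7 (insert('C')): buf='LCI' cursor=2
After op 8 (select(2,3) replace("BG")): buf='LCBG' cursor=4
After op 9 (select(3,4) replace("CF")): buf='LCBCF' cursor=5

Answer: 5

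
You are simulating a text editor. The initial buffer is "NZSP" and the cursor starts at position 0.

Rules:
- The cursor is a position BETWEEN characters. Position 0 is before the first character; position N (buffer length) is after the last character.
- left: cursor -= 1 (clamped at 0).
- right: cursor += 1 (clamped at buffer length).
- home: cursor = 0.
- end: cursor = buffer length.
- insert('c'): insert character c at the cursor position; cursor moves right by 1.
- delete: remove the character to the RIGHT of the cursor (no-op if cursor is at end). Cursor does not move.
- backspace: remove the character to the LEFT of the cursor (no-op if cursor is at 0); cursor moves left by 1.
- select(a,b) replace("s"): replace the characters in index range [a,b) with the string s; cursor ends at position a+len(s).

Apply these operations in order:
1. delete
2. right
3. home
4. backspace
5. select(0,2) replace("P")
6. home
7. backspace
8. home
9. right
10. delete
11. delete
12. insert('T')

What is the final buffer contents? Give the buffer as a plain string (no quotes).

After op 1 (delete): buf='ZSP' cursor=0
After op 2 (right): buf='ZSP' cursor=1
After op 3 (home): buf='ZSP' cursor=0
After op 4 (backspace): buf='ZSP' cursor=0
After op 5 (select(0,2) replace("P")): buf='PP' cursor=1
After op 6 (home): buf='PP' cursor=0
After op 7 (backspace): buf='PP' cursor=0
After op 8 (home): buf='PP' cursor=0
After op 9 (right): buf='PP' cursor=1
After op 10 (delete): buf='P' cursor=1
After op 11 (delete): buf='P' cursor=1
After op 12 (insert('T')): buf='PT' cursor=2

Answer: PT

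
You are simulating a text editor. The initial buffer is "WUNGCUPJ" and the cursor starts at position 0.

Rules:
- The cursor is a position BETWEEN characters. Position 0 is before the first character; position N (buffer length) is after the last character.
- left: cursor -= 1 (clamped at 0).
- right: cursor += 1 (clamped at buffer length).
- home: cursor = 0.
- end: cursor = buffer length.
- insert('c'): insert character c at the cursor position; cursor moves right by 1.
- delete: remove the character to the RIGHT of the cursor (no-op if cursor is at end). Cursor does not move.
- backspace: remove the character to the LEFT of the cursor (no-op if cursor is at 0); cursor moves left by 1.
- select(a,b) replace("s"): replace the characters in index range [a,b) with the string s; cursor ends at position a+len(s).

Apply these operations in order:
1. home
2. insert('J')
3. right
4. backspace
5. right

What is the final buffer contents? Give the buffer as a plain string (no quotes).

After op 1 (home): buf='WUNGCUPJ' cursor=0
After op 2 (insert('J')): buf='JWUNGCUPJ' cursor=1
After op 3 (right): buf='JWUNGCUPJ' cursor=2
After op 4 (backspace): buf='JUNGCUPJ' cursor=1
After op 5 (right): buf='JUNGCUPJ' cursor=2

Answer: JUNGCUPJ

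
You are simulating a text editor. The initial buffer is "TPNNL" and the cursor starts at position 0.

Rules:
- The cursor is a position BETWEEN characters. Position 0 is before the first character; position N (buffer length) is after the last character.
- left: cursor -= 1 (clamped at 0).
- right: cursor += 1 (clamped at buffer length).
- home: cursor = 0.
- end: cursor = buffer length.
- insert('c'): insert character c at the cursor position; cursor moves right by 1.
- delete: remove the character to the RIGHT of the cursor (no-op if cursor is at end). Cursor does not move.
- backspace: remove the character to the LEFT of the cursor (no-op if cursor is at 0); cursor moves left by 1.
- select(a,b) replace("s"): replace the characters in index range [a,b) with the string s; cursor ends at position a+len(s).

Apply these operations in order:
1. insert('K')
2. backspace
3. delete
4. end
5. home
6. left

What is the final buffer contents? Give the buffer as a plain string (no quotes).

Answer: PNNL

Derivation:
After op 1 (insert('K')): buf='KTPNNL' cursor=1
After op 2 (backspace): buf='TPNNL' cursor=0
After op 3 (delete): buf='PNNL' cursor=0
After op 4 (end): buf='PNNL' cursor=4
After op 5 (home): buf='PNNL' cursor=0
After op 6 (left): buf='PNNL' cursor=0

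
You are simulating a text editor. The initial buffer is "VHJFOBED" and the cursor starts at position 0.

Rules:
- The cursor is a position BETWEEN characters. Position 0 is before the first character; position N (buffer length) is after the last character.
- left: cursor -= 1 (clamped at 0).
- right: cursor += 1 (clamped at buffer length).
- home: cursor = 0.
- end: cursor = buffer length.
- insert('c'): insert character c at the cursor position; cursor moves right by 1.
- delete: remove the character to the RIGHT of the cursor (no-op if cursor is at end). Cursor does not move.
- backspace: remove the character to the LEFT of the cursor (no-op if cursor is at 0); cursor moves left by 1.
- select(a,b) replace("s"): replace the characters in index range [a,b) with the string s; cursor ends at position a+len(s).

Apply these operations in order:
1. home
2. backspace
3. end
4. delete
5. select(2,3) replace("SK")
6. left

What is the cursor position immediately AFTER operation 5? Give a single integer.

After op 1 (home): buf='VHJFOBED' cursor=0
After op 2 (backspace): buf='VHJFOBED' cursor=0
After op 3 (end): buf='VHJFOBED' cursor=8
After op 4 (delete): buf='VHJFOBED' cursor=8
After op 5 (select(2,3) replace("SK")): buf='VHSKFOBED' cursor=4

Answer: 4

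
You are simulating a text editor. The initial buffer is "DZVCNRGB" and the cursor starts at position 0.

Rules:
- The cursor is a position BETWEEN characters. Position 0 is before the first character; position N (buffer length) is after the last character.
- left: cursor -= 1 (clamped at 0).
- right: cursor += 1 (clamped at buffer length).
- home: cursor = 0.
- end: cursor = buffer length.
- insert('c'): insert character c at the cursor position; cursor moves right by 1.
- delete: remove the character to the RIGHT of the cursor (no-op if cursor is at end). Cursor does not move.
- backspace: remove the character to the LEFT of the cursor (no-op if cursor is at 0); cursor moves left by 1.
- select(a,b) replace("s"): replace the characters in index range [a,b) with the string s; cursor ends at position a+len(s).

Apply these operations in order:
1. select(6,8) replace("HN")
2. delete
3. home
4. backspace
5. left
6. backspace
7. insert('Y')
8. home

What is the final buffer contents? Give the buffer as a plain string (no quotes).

Answer: YDZVCNRHN

Derivation:
After op 1 (select(6,8) replace("HN")): buf='DZVCNRHN' cursor=8
After op 2 (delete): buf='DZVCNRHN' cursor=8
After op 3 (home): buf='DZVCNRHN' cursor=0
After op 4 (backspace): buf='DZVCNRHN' cursor=0
After op 5 (left): buf='DZVCNRHN' cursor=0
After op 6 (backspace): buf='DZVCNRHN' cursor=0
After op 7 (insert('Y')): buf='YDZVCNRHN' cursor=1
After op 8 (home): buf='YDZVCNRHN' cursor=0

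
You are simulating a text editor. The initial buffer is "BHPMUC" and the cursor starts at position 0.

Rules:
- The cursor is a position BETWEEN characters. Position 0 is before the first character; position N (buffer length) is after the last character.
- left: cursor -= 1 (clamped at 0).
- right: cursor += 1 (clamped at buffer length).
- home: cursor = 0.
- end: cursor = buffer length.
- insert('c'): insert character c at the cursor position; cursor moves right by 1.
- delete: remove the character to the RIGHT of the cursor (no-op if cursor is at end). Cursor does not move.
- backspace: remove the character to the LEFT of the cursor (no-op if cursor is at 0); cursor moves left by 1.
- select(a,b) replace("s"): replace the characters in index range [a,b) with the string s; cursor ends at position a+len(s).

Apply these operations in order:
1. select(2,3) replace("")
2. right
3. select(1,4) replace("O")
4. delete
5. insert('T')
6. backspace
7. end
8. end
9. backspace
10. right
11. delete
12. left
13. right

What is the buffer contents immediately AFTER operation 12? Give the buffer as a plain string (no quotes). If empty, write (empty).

Answer: B

Derivation:
After op 1 (select(2,3) replace("")): buf='BHMUC' cursor=2
After op 2 (right): buf='BHMUC' cursor=3
After op 3 (select(1,4) replace("O")): buf='BOC' cursor=2
After op 4 (delete): buf='BO' cursor=2
After op 5 (insert('T')): buf='BOT' cursor=3
After op 6 (backspace): buf='BO' cursor=2
After op 7 (end): buf='BO' cursor=2
After op 8 (end): buf='BO' cursor=2
After op 9 (backspace): buf='B' cursor=1
After op 10 (right): buf='B' cursor=1
After op 11 (delete): buf='B' cursor=1
After op 12 (left): buf='B' cursor=0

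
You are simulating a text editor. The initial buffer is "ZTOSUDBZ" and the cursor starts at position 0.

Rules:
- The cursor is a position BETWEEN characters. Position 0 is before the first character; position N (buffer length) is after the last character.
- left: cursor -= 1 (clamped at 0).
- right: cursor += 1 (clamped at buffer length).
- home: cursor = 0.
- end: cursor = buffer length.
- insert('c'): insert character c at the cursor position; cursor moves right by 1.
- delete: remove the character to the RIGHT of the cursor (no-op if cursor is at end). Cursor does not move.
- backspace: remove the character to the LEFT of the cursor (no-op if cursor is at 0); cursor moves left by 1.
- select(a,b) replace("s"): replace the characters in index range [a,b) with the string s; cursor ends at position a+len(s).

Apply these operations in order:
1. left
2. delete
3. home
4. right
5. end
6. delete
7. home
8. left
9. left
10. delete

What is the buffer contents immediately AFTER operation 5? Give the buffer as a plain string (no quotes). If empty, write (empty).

After op 1 (left): buf='ZTOSUDBZ' cursor=0
After op 2 (delete): buf='TOSUDBZ' cursor=0
After op 3 (home): buf='TOSUDBZ' cursor=0
After op 4 (right): buf='TOSUDBZ' cursor=1
After op 5 (end): buf='TOSUDBZ' cursor=7

Answer: TOSUDBZ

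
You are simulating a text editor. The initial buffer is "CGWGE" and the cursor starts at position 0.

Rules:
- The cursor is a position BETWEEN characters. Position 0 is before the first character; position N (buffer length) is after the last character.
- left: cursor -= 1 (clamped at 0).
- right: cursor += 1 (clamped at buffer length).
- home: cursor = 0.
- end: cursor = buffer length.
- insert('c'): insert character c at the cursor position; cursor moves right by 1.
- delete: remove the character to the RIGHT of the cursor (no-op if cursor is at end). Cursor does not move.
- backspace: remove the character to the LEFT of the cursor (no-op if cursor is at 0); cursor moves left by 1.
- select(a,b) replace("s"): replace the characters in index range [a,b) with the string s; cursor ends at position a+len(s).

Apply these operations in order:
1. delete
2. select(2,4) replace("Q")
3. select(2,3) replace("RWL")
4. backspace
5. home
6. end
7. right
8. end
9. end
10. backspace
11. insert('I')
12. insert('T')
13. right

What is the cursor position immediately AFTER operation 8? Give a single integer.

After op 1 (delete): buf='GWGE' cursor=0
After op 2 (select(2,4) replace("Q")): buf='GWQ' cursor=3
After op 3 (select(2,3) replace("RWL")): buf='GWRWL' cursor=5
After op 4 (backspace): buf='GWRW' cursor=4
After op 5 (home): buf='GWRW' cursor=0
After op 6 (end): buf='GWRW' cursor=4
After op 7 (right): buf='GWRW' cursor=4
After op 8 (end): buf='GWRW' cursor=4

Answer: 4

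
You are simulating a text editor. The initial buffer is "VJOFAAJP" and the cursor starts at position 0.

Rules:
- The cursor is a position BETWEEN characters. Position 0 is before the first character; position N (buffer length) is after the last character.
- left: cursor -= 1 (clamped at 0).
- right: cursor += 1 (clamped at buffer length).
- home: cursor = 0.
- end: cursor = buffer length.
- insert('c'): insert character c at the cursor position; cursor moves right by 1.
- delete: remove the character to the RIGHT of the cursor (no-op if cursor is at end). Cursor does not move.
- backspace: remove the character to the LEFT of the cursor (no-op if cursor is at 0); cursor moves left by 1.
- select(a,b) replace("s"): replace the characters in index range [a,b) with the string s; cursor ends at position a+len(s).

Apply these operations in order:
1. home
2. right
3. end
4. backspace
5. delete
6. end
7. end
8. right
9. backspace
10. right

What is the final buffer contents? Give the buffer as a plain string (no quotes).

Answer: VJOFAA

Derivation:
After op 1 (home): buf='VJOFAAJP' cursor=0
After op 2 (right): buf='VJOFAAJP' cursor=1
After op 3 (end): buf='VJOFAAJP' cursor=8
After op 4 (backspace): buf='VJOFAAJ' cursor=7
After op 5 (delete): buf='VJOFAAJ' cursor=7
After op 6 (end): buf='VJOFAAJ' cursor=7
After op 7 (end): buf='VJOFAAJ' cursor=7
After op 8 (right): buf='VJOFAAJ' cursor=7
After op 9 (backspace): buf='VJOFAA' cursor=6
After op 10 (right): buf='VJOFAA' cursor=6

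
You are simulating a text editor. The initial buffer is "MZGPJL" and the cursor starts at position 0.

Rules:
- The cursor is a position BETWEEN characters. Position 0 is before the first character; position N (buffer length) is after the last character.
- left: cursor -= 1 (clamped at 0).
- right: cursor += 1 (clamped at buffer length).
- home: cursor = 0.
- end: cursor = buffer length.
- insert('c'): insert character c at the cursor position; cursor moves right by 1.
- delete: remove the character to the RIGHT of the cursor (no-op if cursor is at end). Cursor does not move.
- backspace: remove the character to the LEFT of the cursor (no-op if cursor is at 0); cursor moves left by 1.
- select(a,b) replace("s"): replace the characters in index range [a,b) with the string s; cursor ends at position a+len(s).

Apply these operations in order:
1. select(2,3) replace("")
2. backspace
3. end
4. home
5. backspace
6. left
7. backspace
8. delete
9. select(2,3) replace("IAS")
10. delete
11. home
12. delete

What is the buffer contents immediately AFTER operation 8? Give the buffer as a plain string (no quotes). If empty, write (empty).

Answer: PJL

Derivation:
After op 1 (select(2,3) replace("")): buf='MZPJL' cursor=2
After op 2 (backspace): buf='MPJL' cursor=1
After op 3 (end): buf='MPJL' cursor=4
After op 4 (home): buf='MPJL' cursor=0
After op 5 (backspace): buf='MPJL' cursor=0
After op 6 (left): buf='MPJL' cursor=0
After op 7 (backspace): buf='MPJL' cursor=0
After op 8 (delete): buf='PJL' cursor=0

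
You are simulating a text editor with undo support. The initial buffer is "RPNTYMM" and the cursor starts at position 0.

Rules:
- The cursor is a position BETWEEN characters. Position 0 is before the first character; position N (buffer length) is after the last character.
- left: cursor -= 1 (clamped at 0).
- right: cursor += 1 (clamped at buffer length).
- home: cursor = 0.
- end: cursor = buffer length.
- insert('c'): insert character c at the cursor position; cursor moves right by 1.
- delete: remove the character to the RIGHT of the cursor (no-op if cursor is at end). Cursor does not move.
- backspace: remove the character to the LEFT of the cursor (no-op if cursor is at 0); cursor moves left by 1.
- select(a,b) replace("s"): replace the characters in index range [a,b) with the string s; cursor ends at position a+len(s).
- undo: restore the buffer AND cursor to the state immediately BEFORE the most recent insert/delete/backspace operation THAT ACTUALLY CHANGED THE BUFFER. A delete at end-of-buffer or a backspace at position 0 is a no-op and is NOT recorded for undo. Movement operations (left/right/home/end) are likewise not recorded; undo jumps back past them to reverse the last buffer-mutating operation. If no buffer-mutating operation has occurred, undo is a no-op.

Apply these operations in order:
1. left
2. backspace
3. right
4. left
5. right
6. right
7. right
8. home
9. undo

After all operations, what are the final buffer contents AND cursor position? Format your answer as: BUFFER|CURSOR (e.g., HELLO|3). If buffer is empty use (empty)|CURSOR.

Answer: RPNTYMM|0

Derivation:
After op 1 (left): buf='RPNTYMM' cursor=0
After op 2 (backspace): buf='RPNTYMM' cursor=0
After op 3 (right): buf='RPNTYMM' cursor=1
After op 4 (left): buf='RPNTYMM' cursor=0
After op 5 (right): buf='RPNTYMM' cursor=1
After op 6 (right): buf='RPNTYMM' cursor=2
After op 7 (right): buf='RPNTYMM' cursor=3
After op 8 (home): buf='RPNTYMM' cursor=0
After op 9 (undo): buf='RPNTYMM' cursor=0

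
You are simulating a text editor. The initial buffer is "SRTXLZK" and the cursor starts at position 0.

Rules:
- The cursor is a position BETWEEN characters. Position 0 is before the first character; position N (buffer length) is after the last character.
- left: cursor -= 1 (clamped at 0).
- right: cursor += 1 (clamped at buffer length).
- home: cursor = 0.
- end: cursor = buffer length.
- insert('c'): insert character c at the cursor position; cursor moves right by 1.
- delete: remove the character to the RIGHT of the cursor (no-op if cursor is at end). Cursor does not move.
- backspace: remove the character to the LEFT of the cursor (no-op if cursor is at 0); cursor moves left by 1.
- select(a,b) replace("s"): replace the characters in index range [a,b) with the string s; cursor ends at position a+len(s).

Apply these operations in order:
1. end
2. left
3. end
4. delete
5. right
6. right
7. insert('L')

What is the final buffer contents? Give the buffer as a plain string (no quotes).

Answer: SRTXLZKL

Derivation:
After op 1 (end): buf='SRTXLZK' cursor=7
After op 2 (left): buf='SRTXLZK' cursor=6
After op 3 (end): buf='SRTXLZK' cursor=7
After op 4 (delete): buf='SRTXLZK' cursor=7
After op 5 (right): buf='SRTXLZK' cursor=7
After op 6 (right): buf='SRTXLZK' cursor=7
After op 7 (insert('L')): buf='SRTXLZKL' cursor=8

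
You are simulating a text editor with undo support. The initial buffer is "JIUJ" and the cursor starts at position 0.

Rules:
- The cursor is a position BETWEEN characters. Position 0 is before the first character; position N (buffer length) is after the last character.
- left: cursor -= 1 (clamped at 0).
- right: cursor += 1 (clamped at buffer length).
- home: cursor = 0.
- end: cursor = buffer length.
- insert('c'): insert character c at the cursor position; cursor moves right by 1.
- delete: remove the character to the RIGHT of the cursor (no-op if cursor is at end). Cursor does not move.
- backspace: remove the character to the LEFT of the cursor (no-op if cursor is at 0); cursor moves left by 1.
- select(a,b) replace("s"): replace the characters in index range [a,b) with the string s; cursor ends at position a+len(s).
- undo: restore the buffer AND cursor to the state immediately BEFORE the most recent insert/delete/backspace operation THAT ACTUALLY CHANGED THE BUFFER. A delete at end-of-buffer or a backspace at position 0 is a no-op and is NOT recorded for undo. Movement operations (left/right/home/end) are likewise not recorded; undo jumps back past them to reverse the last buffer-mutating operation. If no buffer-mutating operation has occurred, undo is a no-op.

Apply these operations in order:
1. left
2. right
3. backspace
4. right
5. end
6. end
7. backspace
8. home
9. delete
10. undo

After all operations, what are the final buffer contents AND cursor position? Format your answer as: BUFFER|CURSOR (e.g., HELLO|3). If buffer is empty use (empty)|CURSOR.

Answer: IU|0

Derivation:
After op 1 (left): buf='JIUJ' cursor=0
After op 2 (right): buf='JIUJ' cursor=1
After op 3 (backspace): buf='IUJ' cursor=0
After op 4 (right): buf='IUJ' cursor=1
After op 5 (end): buf='IUJ' cursor=3
After op 6 (end): buf='IUJ' cursor=3
After op 7 (backspace): buf='IU' cursor=2
After op 8 (home): buf='IU' cursor=0
After op 9 (delete): buf='U' cursor=0
After op 10 (undo): buf='IU' cursor=0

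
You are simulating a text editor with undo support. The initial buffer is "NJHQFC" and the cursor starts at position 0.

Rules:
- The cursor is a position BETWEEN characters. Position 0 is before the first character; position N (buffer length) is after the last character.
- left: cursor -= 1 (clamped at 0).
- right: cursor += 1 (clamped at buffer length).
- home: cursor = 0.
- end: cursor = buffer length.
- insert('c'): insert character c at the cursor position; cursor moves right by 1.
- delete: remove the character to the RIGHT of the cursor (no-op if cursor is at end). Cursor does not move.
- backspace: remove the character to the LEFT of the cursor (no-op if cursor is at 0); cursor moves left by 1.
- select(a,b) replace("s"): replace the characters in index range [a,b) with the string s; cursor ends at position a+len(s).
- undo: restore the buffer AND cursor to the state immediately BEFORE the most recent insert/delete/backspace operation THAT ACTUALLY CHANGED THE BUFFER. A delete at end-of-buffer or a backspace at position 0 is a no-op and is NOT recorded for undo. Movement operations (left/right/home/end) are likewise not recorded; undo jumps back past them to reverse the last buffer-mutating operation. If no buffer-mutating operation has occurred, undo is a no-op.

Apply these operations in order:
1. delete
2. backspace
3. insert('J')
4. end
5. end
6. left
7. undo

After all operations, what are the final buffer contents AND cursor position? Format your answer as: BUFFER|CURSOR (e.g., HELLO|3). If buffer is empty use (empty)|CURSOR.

Answer: JHQFC|0

Derivation:
After op 1 (delete): buf='JHQFC' cursor=0
After op 2 (backspace): buf='JHQFC' cursor=0
After op 3 (insert('J')): buf='JJHQFC' cursor=1
After op 4 (end): buf='JJHQFC' cursor=6
After op 5 (end): buf='JJHQFC' cursor=6
After op 6 (left): buf='JJHQFC' cursor=5
After op 7 (undo): buf='JHQFC' cursor=0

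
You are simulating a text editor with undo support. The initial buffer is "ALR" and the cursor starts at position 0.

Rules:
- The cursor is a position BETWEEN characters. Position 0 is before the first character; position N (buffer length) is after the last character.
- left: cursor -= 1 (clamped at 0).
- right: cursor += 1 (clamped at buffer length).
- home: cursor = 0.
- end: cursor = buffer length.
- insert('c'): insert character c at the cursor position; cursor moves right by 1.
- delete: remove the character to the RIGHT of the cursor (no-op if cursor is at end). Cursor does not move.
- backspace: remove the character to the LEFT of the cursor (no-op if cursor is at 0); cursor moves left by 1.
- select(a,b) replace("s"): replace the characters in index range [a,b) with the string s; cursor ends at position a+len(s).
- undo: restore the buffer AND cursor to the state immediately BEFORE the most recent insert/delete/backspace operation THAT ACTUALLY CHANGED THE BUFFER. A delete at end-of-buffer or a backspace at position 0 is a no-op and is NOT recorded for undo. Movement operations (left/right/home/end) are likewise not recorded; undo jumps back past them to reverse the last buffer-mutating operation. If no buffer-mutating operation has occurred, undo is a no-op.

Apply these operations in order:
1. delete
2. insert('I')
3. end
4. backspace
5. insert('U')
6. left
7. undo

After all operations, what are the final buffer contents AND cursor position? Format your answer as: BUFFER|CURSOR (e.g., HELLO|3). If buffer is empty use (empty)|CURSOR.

Answer: IL|2

Derivation:
After op 1 (delete): buf='LR' cursor=0
After op 2 (insert('I')): buf='ILR' cursor=1
After op 3 (end): buf='ILR' cursor=3
After op 4 (backspace): buf='IL' cursor=2
After op 5 (insert('U')): buf='ILU' cursor=3
After op 6 (left): buf='ILU' cursor=2
After op 7 (undo): buf='IL' cursor=2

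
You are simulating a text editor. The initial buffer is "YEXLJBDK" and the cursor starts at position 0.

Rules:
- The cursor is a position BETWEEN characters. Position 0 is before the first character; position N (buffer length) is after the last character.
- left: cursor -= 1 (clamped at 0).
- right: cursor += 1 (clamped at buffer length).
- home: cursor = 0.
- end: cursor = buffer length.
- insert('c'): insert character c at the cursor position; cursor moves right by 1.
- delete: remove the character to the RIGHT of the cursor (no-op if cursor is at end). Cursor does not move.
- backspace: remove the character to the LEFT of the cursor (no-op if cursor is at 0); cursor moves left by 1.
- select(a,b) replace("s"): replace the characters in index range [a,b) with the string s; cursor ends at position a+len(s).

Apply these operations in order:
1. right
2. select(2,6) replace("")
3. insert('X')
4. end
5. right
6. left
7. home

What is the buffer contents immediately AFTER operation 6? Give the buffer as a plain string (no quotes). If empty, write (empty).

After op 1 (right): buf='YEXLJBDK' cursor=1
After op 2 (select(2,6) replace("")): buf='YEDK' cursor=2
After op 3 (insert('X')): buf='YEXDK' cursor=3
After op 4 (end): buf='YEXDK' cursor=5
After op 5 (right): buf='YEXDK' cursor=5
After op 6 (left): buf='YEXDK' cursor=4

Answer: YEXDK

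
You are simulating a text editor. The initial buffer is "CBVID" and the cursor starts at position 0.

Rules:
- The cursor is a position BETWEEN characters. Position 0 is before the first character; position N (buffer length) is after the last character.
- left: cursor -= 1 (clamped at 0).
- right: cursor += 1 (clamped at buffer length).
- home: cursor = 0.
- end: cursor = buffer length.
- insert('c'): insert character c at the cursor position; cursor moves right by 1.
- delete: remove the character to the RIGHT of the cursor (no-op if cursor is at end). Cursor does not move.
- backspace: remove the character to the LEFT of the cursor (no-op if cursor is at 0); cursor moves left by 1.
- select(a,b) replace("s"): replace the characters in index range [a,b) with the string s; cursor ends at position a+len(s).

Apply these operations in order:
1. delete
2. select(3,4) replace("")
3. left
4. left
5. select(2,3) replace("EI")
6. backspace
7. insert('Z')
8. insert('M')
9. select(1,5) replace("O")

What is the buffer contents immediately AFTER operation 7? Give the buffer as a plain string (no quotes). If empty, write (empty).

After op 1 (delete): buf='BVID' cursor=0
After op 2 (select(3,4) replace("")): buf='BVI' cursor=3
After op 3 (left): buf='BVI' cursor=2
After op 4 (left): buf='BVI' cursor=1
After op 5 (select(2,3) replace("EI")): buf='BVEI' cursor=4
After op 6 (backspace): buf='BVE' cursor=3
After op 7 (insert('Z')): buf='BVEZ' cursor=4

Answer: BVEZ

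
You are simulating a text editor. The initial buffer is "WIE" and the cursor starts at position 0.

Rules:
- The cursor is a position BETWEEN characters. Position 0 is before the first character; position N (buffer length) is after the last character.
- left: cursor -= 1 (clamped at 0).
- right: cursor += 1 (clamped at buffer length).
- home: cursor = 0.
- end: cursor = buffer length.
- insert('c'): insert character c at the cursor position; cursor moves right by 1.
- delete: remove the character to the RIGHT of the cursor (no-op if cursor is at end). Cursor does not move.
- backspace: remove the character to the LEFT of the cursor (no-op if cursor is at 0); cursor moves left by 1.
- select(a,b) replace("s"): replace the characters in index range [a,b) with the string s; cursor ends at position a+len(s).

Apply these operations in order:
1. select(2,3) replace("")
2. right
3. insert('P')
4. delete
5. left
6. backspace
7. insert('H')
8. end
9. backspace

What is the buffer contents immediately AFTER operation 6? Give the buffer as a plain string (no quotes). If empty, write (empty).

After op 1 (select(2,3) replace("")): buf='WI' cursor=2
After op 2 (right): buf='WI' cursor=2
After op 3 (insert('P')): buf='WIP' cursor=3
After op 4 (delete): buf='WIP' cursor=3
After op 5 (left): buf='WIP' cursor=2
After op 6 (backspace): buf='WP' cursor=1

Answer: WP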